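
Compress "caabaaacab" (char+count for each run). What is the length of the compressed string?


Input: caabaaacab
Runs:
  'c' x 1 => "c1"
  'a' x 2 => "a2"
  'b' x 1 => "b1"
  'a' x 3 => "a3"
  'c' x 1 => "c1"
  'a' x 1 => "a1"
  'b' x 1 => "b1"
Compressed: "c1a2b1a3c1a1b1"
Compressed length: 14

14


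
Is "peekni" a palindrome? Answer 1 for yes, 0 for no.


Input: peekni
Reversed: inkeep
  Compare pos 0 ('p') with pos 5 ('i'): MISMATCH
  Compare pos 1 ('e') with pos 4 ('n'): MISMATCH
  Compare pos 2 ('e') with pos 3 ('k'): MISMATCH
Result: not a palindrome

0


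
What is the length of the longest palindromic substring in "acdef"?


Input: "acdef"
Checking substrings for palindromes:
  No multi-char palindromic substrings found
Longest palindromic substring: "a" with length 1

1


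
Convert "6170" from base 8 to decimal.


Input: "6170" in base 8
Positional expansion:
  Digit '6' (value 6) x 8^3 = 3072
  Digit '1' (value 1) x 8^2 = 64
  Digit '7' (value 7) x 8^1 = 56
  Digit '0' (value 0) x 8^0 = 0
Sum = 3192

3192


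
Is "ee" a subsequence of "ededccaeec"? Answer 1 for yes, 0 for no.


Check if "ee" is a subsequence of "ededccaeec"
Greedy scan:
  Position 0 ('e'): matches sub[0] = 'e'
  Position 1 ('d'): no match needed
  Position 2 ('e'): matches sub[1] = 'e'
  Position 3 ('d'): no match needed
  Position 4 ('c'): no match needed
  Position 5 ('c'): no match needed
  Position 6 ('a'): no match needed
  Position 7 ('e'): no match needed
  Position 8 ('e'): no match needed
  Position 9 ('c'): no match needed
All 2 characters matched => is a subsequence

1


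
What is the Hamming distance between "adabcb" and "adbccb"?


Comparing "adabcb" and "adbccb" position by position:
  Position 0: 'a' vs 'a' => same
  Position 1: 'd' vs 'd' => same
  Position 2: 'a' vs 'b' => differ
  Position 3: 'b' vs 'c' => differ
  Position 4: 'c' vs 'c' => same
  Position 5: 'b' vs 'b' => same
Total differences (Hamming distance): 2

2


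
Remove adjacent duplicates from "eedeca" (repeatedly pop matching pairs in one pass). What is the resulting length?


Input: eedeca
Stack-based adjacent duplicate removal:
  Read 'e': push. Stack: e
  Read 'e': matches stack top 'e' => pop. Stack: (empty)
  Read 'd': push. Stack: d
  Read 'e': push. Stack: de
  Read 'c': push. Stack: dec
  Read 'a': push. Stack: deca
Final stack: "deca" (length 4)

4


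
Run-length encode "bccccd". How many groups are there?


Input: bccccd
Scanning for consecutive runs:
  Group 1: 'b' x 1 (positions 0-0)
  Group 2: 'c' x 4 (positions 1-4)
  Group 3: 'd' x 1 (positions 5-5)
Total groups: 3

3


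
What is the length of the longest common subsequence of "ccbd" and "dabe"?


LCS of "ccbd" and "dabe"
DP table:
           d    a    b    e
      0    0    0    0    0
  c   0    0    0    0    0
  c   0    0    0    0    0
  b   0    0    0    1    1
  d   0    1    1    1    1
LCS length = dp[4][4] = 1

1


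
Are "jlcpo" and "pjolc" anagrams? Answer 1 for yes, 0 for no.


Strings: "jlcpo", "pjolc"
Sorted first:  cjlop
Sorted second: cjlop
Sorted forms match => anagrams

1


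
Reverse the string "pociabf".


Input: pociabf
Reading characters right to left:
  Position 6: 'f'
  Position 5: 'b'
  Position 4: 'a'
  Position 3: 'i'
  Position 2: 'c'
  Position 1: 'o'
  Position 0: 'p'
Reversed: fbaicop

fbaicop


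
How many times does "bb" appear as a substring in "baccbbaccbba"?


Searching for "bb" in "baccbbaccbba"
Scanning each position:
  Position 0: "ba" => no
  Position 1: "ac" => no
  Position 2: "cc" => no
  Position 3: "cb" => no
  Position 4: "bb" => MATCH
  Position 5: "ba" => no
  Position 6: "ac" => no
  Position 7: "cc" => no
  Position 8: "cb" => no
  Position 9: "bb" => MATCH
  Position 10: "ba" => no
Total occurrences: 2

2


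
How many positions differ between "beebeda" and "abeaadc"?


Comparing "beebeda" and "abeaadc" position by position:
  Position 0: 'b' vs 'a' => DIFFER
  Position 1: 'e' vs 'b' => DIFFER
  Position 2: 'e' vs 'e' => same
  Position 3: 'b' vs 'a' => DIFFER
  Position 4: 'e' vs 'a' => DIFFER
  Position 5: 'd' vs 'd' => same
  Position 6: 'a' vs 'c' => DIFFER
Positions that differ: 5

5


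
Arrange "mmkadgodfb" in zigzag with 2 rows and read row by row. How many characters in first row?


Zigzag "mmkadgodfb" into 2 rows:
Placing characters:
  'm' => row 0
  'm' => row 1
  'k' => row 0
  'a' => row 1
  'd' => row 0
  'g' => row 1
  'o' => row 0
  'd' => row 1
  'f' => row 0
  'b' => row 1
Rows:
  Row 0: "mkdof"
  Row 1: "magdb"
First row length: 5

5


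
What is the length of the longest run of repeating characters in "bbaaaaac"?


Input: "bbaaaaac"
Scanning for longest run:
  Position 1 ('b'): continues run of 'b', length=2
  Position 2 ('a'): new char, reset run to 1
  Position 3 ('a'): continues run of 'a', length=2
  Position 4 ('a'): continues run of 'a', length=3
  Position 5 ('a'): continues run of 'a', length=4
  Position 6 ('a'): continues run of 'a', length=5
  Position 7 ('c'): new char, reset run to 1
Longest run: 'a' with length 5

5


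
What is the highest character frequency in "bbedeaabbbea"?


Input: bbedeaabbbea
Character counts:
  'a': 3
  'b': 5
  'd': 1
  'e': 3
Maximum frequency: 5

5


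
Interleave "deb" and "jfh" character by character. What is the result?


Interleaving "deb" and "jfh":
  Position 0: 'd' from first, 'j' from second => "dj"
  Position 1: 'e' from first, 'f' from second => "ef"
  Position 2: 'b' from first, 'h' from second => "bh"
Result: djefbh

djefbh


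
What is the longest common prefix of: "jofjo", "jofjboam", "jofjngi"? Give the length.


Words: jofjo, jofjboam, jofjngi
  Position 0: all 'j' => match
  Position 1: all 'o' => match
  Position 2: all 'f' => match
  Position 3: all 'j' => match
  Position 4: ('o', 'b', 'n') => mismatch, stop
LCP = "jofj" (length 4)

4


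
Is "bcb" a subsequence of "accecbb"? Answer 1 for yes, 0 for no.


Check if "bcb" is a subsequence of "accecbb"
Greedy scan:
  Position 0 ('a'): no match needed
  Position 1 ('c'): no match needed
  Position 2 ('c'): no match needed
  Position 3 ('e'): no match needed
  Position 4 ('c'): no match needed
  Position 5 ('b'): matches sub[0] = 'b'
  Position 6 ('b'): no match needed
Only matched 1/3 characters => not a subsequence

0


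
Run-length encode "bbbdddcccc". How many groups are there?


Input: bbbdddcccc
Scanning for consecutive runs:
  Group 1: 'b' x 3 (positions 0-2)
  Group 2: 'd' x 3 (positions 3-5)
  Group 3: 'c' x 4 (positions 6-9)
Total groups: 3

3


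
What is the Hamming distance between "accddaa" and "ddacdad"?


Comparing "accddaa" and "ddacdad" position by position:
  Position 0: 'a' vs 'd' => differ
  Position 1: 'c' vs 'd' => differ
  Position 2: 'c' vs 'a' => differ
  Position 3: 'd' vs 'c' => differ
  Position 4: 'd' vs 'd' => same
  Position 5: 'a' vs 'a' => same
  Position 6: 'a' vs 'd' => differ
Total differences (Hamming distance): 5

5


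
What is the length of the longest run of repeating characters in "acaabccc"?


Input: "acaabccc"
Scanning for longest run:
  Position 1 ('c'): new char, reset run to 1
  Position 2 ('a'): new char, reset run to 1
  Position 3 ('a'): continues run of 'a', length=2
  Position 4 ('b'): new char, reset run to 1
  Position 5 ('c'): new char, reset run to 1
  Position 6 ('c'): continues run of 'c', length=2
  Position 7 ('c'): continues run of 'c', length=3
Longest run: 'c' with length 3

3


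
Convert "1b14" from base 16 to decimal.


Input: "1b14" in base 16
Positional expansion:
  Digit '1' (value 1) x 16^3 = 4096
  Digit 'b' (value 11) x 16^2 = 2816
  Digit '1' (value 1) x 16^1 = 16
  Digit '4' (value 4) x 16^0 = 4
Sum = 6932

6932


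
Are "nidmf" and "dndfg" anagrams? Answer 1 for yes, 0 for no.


Strings: "nidmf", "dndfg"
Sorted first:  dfimn
Sorted second: ddfgn
Differ at position 1: 'f' vs 'd' => not anagrams

0


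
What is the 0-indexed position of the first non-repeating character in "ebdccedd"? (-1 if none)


Input: ebdccedd
Character frequencies:
  'b': 1
  'c': 2
  'd': 3
  'e': 2
Scanning left to right for freq == 1:
  Position 0 ('e'): freq=2, skip
  Position 1 ('b'): unique! => answer = 1

1


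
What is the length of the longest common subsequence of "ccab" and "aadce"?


LCS of "ccab" and "aadce"
DP table:
           a    a    d    c    e
      0    0    0    0    0    0
  c   0    0    0    0    1    1
  c   0    0    0    0    1    1
  a   0    1    1    1    1    1
  b   0    1    1    1    1    1
LCS length = dp[4][5] = 1

1


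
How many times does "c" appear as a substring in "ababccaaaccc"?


Searching for "c" in "ababccaaaccc"
Scanning each position:
  Position 0: "a" => no
  Position 1: "b" => no
  Position 2: "a" => no
  Position 3: "b" => no
  Position 4: "c" => MATCH
  Position 5: "c" => MATCH
  Position 6: "a" => no
  Position 7: "a" => no
  Position 8: "a" => no
  Position 9: "c" => MATCH
  Position 10: "c" => MATCH
  Position 11: "c" => MATCH
Total occurrences: 5

5


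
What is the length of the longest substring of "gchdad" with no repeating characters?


Input: "gchdad"
Sliding window (track last position of each char):
  Position 0 ('g'): window [0,0] length 1 -- new best
  Position 1 ('c'): window [0,1] length 2 -- new best
  Position 2 ('h'): window [0,2] length 3 -- new best
  Position 3 ('d'): window [0,3] length 4 -- new best
  Position 4 ('a'): window [0,4] length 5 -- new best
  Position 5 ('d'): repeat (last at 3), move window start to 4
  Position 5 ('d'): window [4,5] length 2
Longest substring with no repeats: "gchda" with length 5

5


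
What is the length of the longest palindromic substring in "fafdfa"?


Input: "fafdfa"
Checking substrings for palindromes:
  [1:6] "afdfa" (len 5) => palindrome
  [0:3] "faf" (len 3) => palindrome
  [2:5] "fdf" (len 3) => palindrome
Longest palindromic substring: "afdfa" with length 5

5


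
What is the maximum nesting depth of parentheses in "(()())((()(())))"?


Input: "(()())((()(())))"
Tracking depth:
  Position 0 '(': depth becomes 1
  Position 1 '(': depth becomes 2
  Position 2 ')': depth becomes 1
  Position 3 '(': depth becomes 2
  Position 4 ')': depth becomes 1
  Position 5 ')': depth becomes 0
  Position 6 '(': depth becomes 1
  Position 7 '(': depth becomes 2
  Position 8 '(': depth becomes 3
  Position 9 ')': depth becomes 2
  Position 10 '(': depth becomes 3
  Position 11 '(': depth becomes 4
  Position 12 ')': depth becomes 3
  Position 13 ')': depth becomes 2
  Position 14 ')': depth becomes 1
  Position 15 ')': depth becomes 0
Maximum depth reached: 4

4


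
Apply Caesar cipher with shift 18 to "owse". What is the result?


Caesar cipher: shift "owse" by 18
  'o' (pos 14) + 18 = pos 6 = 'g'
  'w' (pos 22) + 18 = pos 14 = 'o'
  's' (pos 18) + 18 = pos 10 = 'k'
  'e' (pos 4) + 18 = pos 22 = 'w'
Result: gokw

gokw


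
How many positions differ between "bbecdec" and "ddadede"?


Comparing "bbecdec" and "ddadede" position by position:
  Position 0: 'b' vs 'd' => DIFFER
  Position 1: 'b' vs 'd' => DIFFER
  Position 2: 'e' vs 'a' => DIFFER
  Position 3: 'c' vs 'd' => DIFFER
  Position 4: 'd' vs 'e' => DIFFER
  Position 5: 'e' vs 'd' => DIFFER
  Position 6: 'c' vs 'e' => DIFFER
Positions that differ: 7

7


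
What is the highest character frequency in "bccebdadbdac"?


Input: bccebdadbdac
Character counts:
  'a': 2
  'b': 3
  'c': 3
  'd': 3
  'e': 1
Maximum frequency: 3

3


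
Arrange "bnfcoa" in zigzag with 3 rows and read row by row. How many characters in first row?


Zigzag "bnfcoa" into 3 rows:
Placing characters:
  'b' => row 0
  'n' => row 1
  'f' => row 2
  'c' => row 1
  'o' => row 0
  'a' => row 1
Rows:
  Row 0: "bo"
  Row 1: "nca"
  Row 2: "f"
First row length: 2

2


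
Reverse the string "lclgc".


Input: lclgc
Reading characters right to left:
  Position 4: 'c'
  Position 3: 'g'
  Position 2: 'l'
  Position 1: 'c'
  Position 0: 'l'
Reversed: cglcl

cglcl


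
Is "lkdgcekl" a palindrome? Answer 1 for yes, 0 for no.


Input: lkdgcekl
Reversed: lkecgdkl
  Compare pos 0 ('l') with pos 7 ('l'): match
  Compare pos 1 ('k') with pos 6 ('k'): match
  Compare pos 2 ('d') with pos 5 ('e'): MISMATCH
  Compare pos 3 ('g') with pos 4 ('c'): MISMATCH
Result: not a palindrome

0


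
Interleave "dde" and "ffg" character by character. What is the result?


Interleaving "dde" and "ffg":
  Position 0: 'd' from first, 'f' from second => "df"
  Position 1: 'd' from first, 'f' from second => "df"
  Position 2: 'e' from first, 'g' from second => "eg"
Result: dfdfeg

dfdfeg


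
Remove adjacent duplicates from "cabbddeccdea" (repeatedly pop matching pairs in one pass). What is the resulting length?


Input: cabbddeccdea
Stack-based adjacent duplicate removal:
  Read 'c': push. Stack: c
  Read 'a': push. Stack: ca
  Read 'b': push. Stack: cab
  Read 'b': matches stack top 'b' => pop. Stack: ca
  Read 'd': push. Stack: cad
  Read 'd': matches stack top 'd' => pop. Stack: ca
  Read 'e': push. Stack: cae
  Read 'c': push. Stack: caec
  Read 'c': matches stack top 'c' => pop. Stack: cae
  Read 'd': push. Stack: caed
  Read 'e': push. Stack: caede
  Read 'a': push. Stack: caedea
Final stack: "caedea" (length 6)

6


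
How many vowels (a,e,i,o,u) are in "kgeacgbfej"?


Input: kgeacgbfej
Checking each character:
  'k' at position 0: consonant
  'g' at position 1: consonant
  'e' at position 2: vowel (running total: 1)
  'a' at position 3: vowel (running total: 2)
  'c' at position 4: consonant
  'g' at position 5: consonant
  'b' at position 6: consonant
  'f' at position 7: consonant
  'e' at position 8: vowel (running total: 3)
  'j' at position 9: consonant
Total vowels: 3

3


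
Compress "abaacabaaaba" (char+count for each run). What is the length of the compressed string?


Input: abaacabaaaba
Runs:
  'a' x 1 => "a1"
  'b' x 1 => "b1"
  'a' x 2 => "a2"
  'c' x 1 => "c1"
  'a' x 1 => "a1"
  'b' x 1 => "b1"
  'a' x 3 => "a3"
  'b' x 1 => "b1"
  'a' x 1 => "a1"
Compressed: "a1b1a2c1a1b1a3b1a1"
Compressed length: 18

18


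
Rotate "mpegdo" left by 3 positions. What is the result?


Input: "mpegdo", rotate left by 3
First 3 characters: "mpe"
Remaining characters: "gdo"
Concatenate remaining + first: "gdo" + "mpe" = "gdompe"

gdompe


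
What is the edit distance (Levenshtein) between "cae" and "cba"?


Computing edit distance: "cae" -> "cba"
DP table:
           c    b    a
      0    1    2    3
  c   1    0    1    2
  a   2    1    1    1
  e   3    2    2    2
Edit distance = dp[3][3] = 2

2


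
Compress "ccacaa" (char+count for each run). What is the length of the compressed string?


Input: ccacaa
Runs:
  'c' x 2 => "c2"
  'a' x 1 => "a1"
  'c' x 1 => "c1"
  'a' x 2 => "a2"
Compressed: "c2a1c1a2"
Compressed length: 8

8


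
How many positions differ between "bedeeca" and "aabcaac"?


Comparing "bedeeca" and "aabcaac" position by position:
  Position 0: 'b' vs 'a' => DIFFER
  Position 1: 'e' vs 'a' => DIFFER
  Position 2: 'd' vs 'b' => DIFFER
  Position 3: 'e' vs 'c' => DIFFER
  Position 4: 'e' vs 'a' => DIFFER
  Position 5: 'c' vs 'a' => DIFFER
  Position 6: 'a' vs 'c' => DIFFER
Positions that differ: 7

7


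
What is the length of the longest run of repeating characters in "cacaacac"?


Input: "cacaacac"
Scanning for longest run:
  Position 1 ('a'): new char, reset run to 1
  Position 2 ('c'): new char, reset run to 1
  Position 3 ('a'): new char, reset run to 1
  Position 4 ('a'): continues run of 'a', length=2
  Position 5 ('c'): new char, reset run to 1
  Position 6 ('a'): new char, reset run to 1
  Position 7 ('c'): new char, reset run to 1
Longest run: 'a' with length 2

2


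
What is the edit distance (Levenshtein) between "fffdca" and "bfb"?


Computing edit distance: "fffdca" -> "bfb"
DP table:
           b    f    b
      0    1    2    3
  f   1    1    1    2
  f   2    2    1    2
  f   3    3    2    2
  d   4    4    3    3
  c   5    5    4    4
  a   6    6    5    5
Edit distance = dp[6][3] = 5

5


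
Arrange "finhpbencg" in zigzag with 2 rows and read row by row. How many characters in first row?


Zigzag "finhpbencg" into 2 rows:
Placing characters:
  'f' => row 0
  'i' => row 1
  'n' => row 0
  'h' => row 1
  'p' => row 0
  'b' => row 1
  'e' => row 0
  'n' => row 1
  'c' => row 0
  'g' => row 1
Rows:
  Row 0: "fnpec"
  Row 1: "ihbng"
First row length: 5

5


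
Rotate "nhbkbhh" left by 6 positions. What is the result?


Input: "nhbkbhh", rotate left by 6
First 6 characters: "nhbkbh"
Remaining characters: "h"
Concatenate remaining + first: "h" + "nhbkbh" = "hnhbkbh"

hnhbkbh


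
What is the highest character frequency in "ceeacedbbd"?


Input: ceeacedbbd
Character counts:
  'a': 1
  'b': 2
  'c': 2
  'd': 2
  'e': 3
Maximum frequency: 3

3


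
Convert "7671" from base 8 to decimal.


Input: "7671" in base 8
Positional expansion:
  Digit '7' (value 7) x 8^3 = 3584
  Digit '6' (value 6) x 8^2 = 384
  Digit '7' (value 7) x 8^1 = 56
  Digit '1' (value 1) x 8^0 = 1
Sum = 4025

4025


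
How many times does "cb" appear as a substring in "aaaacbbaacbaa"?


Searching for "cb" in "aaaacbbaacbaa"
Scanning each position:
  Position 0: "aa" => no
  Position 1: "aa" => no
  Position 2: "aa" => no
  Position 3: "ac" => no
  Position 4: "cb" => MATCH
  Position 5: "bb" => no
  Position 6: "ba" => no
  Position 7: "aa" => no
  Position 8: "ac" => no
  Position 9: "cb" => MATCH
  Position 10: "ba" => no
  Position 11: "aa" => no
Total occurrences: 2

2


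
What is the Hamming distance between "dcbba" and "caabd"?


Comparing "dcbba" and "caabd" position by position:
  Position 0: 'd' vs 'c' => differ
  Position 1: 'c' vs 'a' => differ
  Position 2: 'b' vs 'a' => differ
  Position 3: 'b' vs 'b' => same
  Position 4: 'a' vs 'd' => differ
Total differences (Hamming distance): 4

4


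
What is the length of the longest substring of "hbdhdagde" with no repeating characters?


Input: "hbdhdagde"
Sliding window (track last position of each char):
  Position 0 ('h'): window [0,0] length 1 -- new best
  Position 1 ('b'): window [0,1] length 2 -- new best
  Position 2 ('d'): window [0,2] length 3 -- new best
  Position 3 ('h'): repeat (last at 0), move window start to 1
  Position 3 ('h'): window [1,3] length 3
  Position 4 ('d'): repeat (last at 2), move window start to 3
  Position 4 ('d'): window [3,4] length 2
  Position 5 ('a'): window [3,5] length 3
  Position 6 ('g'): window [3,6] length 4 -- new best
  Position 7 ('d'): repeat (last at 4), move window start to 5
  Position 7 ('d'): window [5,7] length 3
  Position 8 ('e'): window [5,8] length 4
Longest substring with no repeats: "hdag" with length 4

4


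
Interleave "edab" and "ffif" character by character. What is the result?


Interleaving "edab" and "ffif":
  Position 0: 'e' from first, 'f' from second => "ef"
  Position 1: 'd' from first, 'f' from second => "df"
  Position 2: 'a' from first, 'i' from second => "ai"
  Position 3: 'b' from first, 'f' from second => "bf"
Result: efdfaibf

efdfaibf


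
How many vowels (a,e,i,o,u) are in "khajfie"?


Input: khajfie
Checking each character:
  'k' at position 0: consonant
  'h' at position 1: consonant
  'a' at position 2: vowel (running total: 1)
  'j' at position 3: consonant
  'f' at position 4: consonant
  'i' at position 5: vowel (running total: 2)
  'e' at position 6: vowel (running total: 3)
Total vowels: 3

3


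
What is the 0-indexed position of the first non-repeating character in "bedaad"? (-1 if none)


Input: bedaad
Character frequencies:
  'a': 2
  'b': 1
  'd': 2
  'e': 1
Scanning left to right for freq == 1:
  Position 0 ('b'): unique! => answer = 0

0


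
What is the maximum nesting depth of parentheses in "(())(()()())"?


Input: "(())(()()())"
Tracking depth:
  Position 0 '(': depth becomes 1
  Position 1 '(': depth becomes 2
  Position 2 ')': depth becomes 1
  Position 3 ')': depth becomes 0
  Position 4 '(': depth becomes 1
  Position 5 '(': depth becomes 2
  Position 6 ')': depth becomes 1
  Position 7 '(': depth becomes 2
  Position 8 ')': depth becomes 1
  Position 9 '(': depth becomes 2
  Position 10 ')': depth becomes 1
  Position 11 ')': depth becomes 0
Maximum depth reached: 2

2


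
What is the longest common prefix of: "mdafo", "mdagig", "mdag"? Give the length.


Words: mdafo, mdagig, mdag
  Position 0: all 'm' => match
  Position 1: all 'd' => match
  Position 2: all 'a' => match
  Position 3: ('f', 'g', 'g') => mismatch, stop
LCP = "mda" (length 3)

3


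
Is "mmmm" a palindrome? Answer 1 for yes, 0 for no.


Input: mmmm
Reversed: mmmm
  Compare pos 0 ('m') with pos 3 ('m'): match
  Compare pos 1 ('m') with pos 2 ('m'): match
Result: palindrome

1


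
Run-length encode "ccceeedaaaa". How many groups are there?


Input: ccceeedaaaa
Scanning for consecutive runs:
  Group 1: 'c' x 3 (positions 0-2)
  Group 2: 'e' x 3 (positions 3-5)
  Group 3: 'd' x 1 (positions 6-6)
  Group 4: 'a' x 4 (positions 7-10)
Total groups: 4

4


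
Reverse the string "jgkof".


Input: jgkof
Reading characters right to left:
  Position 4: 'f'
  Position 3: 'o'
  Position 2: 'k'
  Position 1: 'g'
  Position 0: 'j'
Reversed: fokgj

fokgj


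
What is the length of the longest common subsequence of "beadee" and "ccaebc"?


LCS of "beadee" and "ccaebc"
DP table:
           c    c    a    e    b    c
      0    0    0    0    0    0    0
  b   0    0    0    0    0    1    1
  e   0    0    0    0    1    1    1
  a   0    0    0    1    1    1    1
  d   0    0    0    1    1    1    1
  e   0    0    0    1    2    2    2
  e   0    0    0    1    2    2    2
LCS length = dp[6][6] = 2

2


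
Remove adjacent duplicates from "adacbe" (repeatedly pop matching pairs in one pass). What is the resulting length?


Input: adacbe
Stack-based adjacent duplicate removal:
  Read 'a': push. Stack: a
  Read 'd': push. Stack: ad
  Read 'a': push. Stack: ada
  Read 'c': push. Stack: adac
  Read 'b': push. Stack: adacb
  Read 'e': push. Stack: adacbe
Final stack: "adacbe" (length 6)

6


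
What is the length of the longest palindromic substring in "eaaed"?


Input: "eaaed"
Checking substrings for palindromes:
  [0:4] "eaae" (len 4) => palindrome
  [1:3] "aa" (len 2) => palindrome
Longest palindromic substring: "eaae" with length 4

4


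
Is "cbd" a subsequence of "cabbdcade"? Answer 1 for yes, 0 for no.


Check if "cbd" is a subsequence of "cabbdcade"
Greedy scan:
  Position 0 ('c'): matches sub[0] = 'c'
  Position 1 ('a'): no match needed
  Position 2 ('b'): matches sub[1] = 'b'
  Position 3 ('b'): no match needed
  Position 4 ('d'): matches sub[2] = 'd'
  Position 5 ('c'): no match needed
  Position 6 ('a'): no match needed
  Position 7 ('d'): no match needed
  Position 8 ('e'): no match needed
All 3 characters matched => is a subsequence

1


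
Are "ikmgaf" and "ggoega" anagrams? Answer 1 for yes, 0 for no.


Strings: "ikmgaf", "ggoega"
Sorted first:  afgikm
Sorted second: aegggo
Differ at position 1: 'f' vs 'e' => not anagrams

0


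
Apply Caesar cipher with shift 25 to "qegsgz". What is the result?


Caesar cipher: shift "qegsgz" by 25
  'q' (pos 16) + 25 = pos 15 = 'p'
  'e' (pos 4) + 25 = pos 3 = 'd'
  'g' (pos 6) + 25 = pos 5 = 'f'
  's' (pos 18) + 25 = pos 17 = 'r'
  'g' (pos 6) + 25 = pos 5 = 'f'
  'z' (pos 25) + 25 = pos 24 = 'y'
Result: pdfrfy

pdfrfy


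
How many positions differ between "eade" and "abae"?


Comparing "eade" and "abae" position by position:
  Position 0: 'e' vs 'a' => DIFFER
  Position 1: 'a' vs 'b' => DIFFER
  Position 2: 'd' vs 'a' => DIFFER
  Position 3: 'e' vs 'e' => same
Positions that differ: 3

3


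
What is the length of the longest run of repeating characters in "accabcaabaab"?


Input: "accabcaabaab"
Scanning for longest run:
  Position 1 ('c'): new char, reset run to 1
  Position 2 ('c'): continues run of 'c', length=2
  Position 3 ('a'): new char, reset run to 1
  Position 4 ('b'): new char, reset run to 1
  Position 5 ('c'): new char, reset run to 1
  Position 6 ('a'): new char, reset run to 1
  Position 7 ('a'): continues run of 'a', length=2
  Position 8 ('b'): new char, reset run to 1
  Position 9 ('a'): new char, reset run to 1
  Position 10 ('a'): continues run of 'a', length=2
  Position 11 ('b'): new char, reset run to 1
Longest run: 'c' with length 2

2


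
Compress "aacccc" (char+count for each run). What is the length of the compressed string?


Input: aacccc
Runs:
  'a' x 2 => "a2"
  'c' x 4 => "c4"
Compressed: "a2c4"
Compressed length: 4

4


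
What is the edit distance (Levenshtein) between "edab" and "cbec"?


Computing edit distance: "edab" -> "cbec"
DP table:
           c    b    e    c
      0    1    2    3    4
  e   1    1    2    2    3
  d   2    2    2    3    3
  a   3    3    3    3    4
  b   4    4    3    4    4
Edit distance = dp[4][4] = 4

4


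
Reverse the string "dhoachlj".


Input: dhoachlj
Reading characters right to left:
  Position 7: 'j'
  Position 6: 'l'
  Position 5: 'h'
  Position 4: 'c'
  Position 3: 'a'
  Position 2: 'o'
  Position 1: 'h'
  Position 0: 'd'
Reversed: jlhcaohd

jlhcaohd


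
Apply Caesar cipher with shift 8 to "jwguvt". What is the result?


Caesar cipher: shift "jwguvt" by 8
  'j' (pos 9) + 8 = pos 17 = 'r'
  'w' (pos 22) + 8 = pos 4 = 'e'
  'g' (pos 6) + 8 = pos 14 = 'o'
  'u' (pos 20) + 8 = pos 2 = 'c'
  'v' (pos 21) + 8 = pos 3 = 'd'
  't' (pos 19) + 8 = pos 1 = 'b'
Result: reocdb

reocdb


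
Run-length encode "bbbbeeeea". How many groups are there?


Input: bbbbeeeea
Scanning for consecutive runs:
  Group 1: 'b' x 4 (positions 0-3)
  Group 2: 'e' x 4 (positions 4-7)
  Group 3: 'a' x 1 (positions 8-8)
Total groups: 3

3


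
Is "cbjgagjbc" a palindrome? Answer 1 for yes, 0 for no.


Input: cbjgagjbc
Reversed: cbjgagjbc
  Compare pos 0 ('c') with pos 8 ('c'): match
  Compare pos 1 ('b') with pos 7 ('b'): match
  Compare pos 2 ('j') with pos 6 ('j'): match
  Compare pos 3 ('g') with pos 5 ('g'): match
Result: palindrome

1


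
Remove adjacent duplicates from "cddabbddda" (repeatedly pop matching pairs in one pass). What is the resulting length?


Input: cddabbddda
Stack-based adjacent duplicate removal:
  Read 'c': push. Stack: c
  Read 'd': push. Stack: cd
  Read 'd': matches stack top 'd' => pop. Stack: c
  Read 'a': push. Stack: ca
  Read 'b': push. Stack: cab
  Read 'b': matches stack top 'b' => pop. Stack: ca
  Read 'd': push. Stack: cad
  Read 'd': matches stack top 'd' => pop. Stack: ca
  Read 'd': push. Stack: cad
  Read 'a': push. Stack: cada
Final stack: "cada" (length 4)

4


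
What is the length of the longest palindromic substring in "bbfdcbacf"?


Input: "bbfdcbacf"
Checking substrings for palindromes:
  [0:2] "bb" (len 2) => palindrome
Longest palindromic substring: "bb" with length 2

2


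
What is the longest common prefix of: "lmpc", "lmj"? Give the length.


Words: lmpc, lmj
  Position 0: all 'l' => match
  Position 1: all 'm' => match
  Position 2: ('p', 'j') => mismatch, stop
LCP = "lm" (length 2)

2


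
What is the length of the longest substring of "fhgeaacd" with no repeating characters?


Input: "fhgeaacd"
Sliding window (track last position of each char):
  Position 0 ('f'): window [0,0] length 1 -- new best
  Position 1 ('h'): window [0,1] length 2 -- new best
  Position 2 ('g'): window [0,2] length 3 -- new best
  Position 3 ('e'): window [0,3] length 4 -- new best
  Position 4 ('a'): window [0,4] length 5 -- new best
  Position 5 ('a'): repeat (last at 4), move window start to 5
  Position 5 ('a'): window [5,5] length 1
  Position 6 ('c'): window [5,6] length 2
  Position 7 ('d'): window [5,7] length 3
Longest substring with no repeats: "fhgea" with length 5

5


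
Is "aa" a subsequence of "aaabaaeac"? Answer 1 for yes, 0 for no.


Check if "aa" is a subsequence of "aaabaaeac"
Greedy scan:
  Position 0 ('a'): matches sub[0] = 'a'
  Position 1 ('a'): matches sub[1] = 'a'
  Position 2 ('a'): no match needed
  Position 3 ('b'): no match needed
  Position 4 ('a'): no match needed
  Position 5 ('a'): no match needed
  Position 6 ('e'): no match needed
  Position 7 ('a'): no match needed
  Position 8 ('c'): no match needed
All 2 characters matched => is a subsequence

1


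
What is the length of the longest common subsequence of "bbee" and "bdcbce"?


LCS of "bbee" and "bdcbce"
DP table:
           b    d    c    b    c    e
      0    0    0    0    0    0    0
  b   0    1    1    1    1    1    1
  b   0    1    1    1    2    2    2
  e   0    1    1    1    2    2    3
  e   0    1    1    1    2    2    3
LCS length = dp[4][6] = 3

3


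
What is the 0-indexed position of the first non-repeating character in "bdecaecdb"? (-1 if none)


Input: bdecaecdb
Character frequencies:
  'a': 1
  'b': 2
  'c': 2
  'd': 2
  'e': 2
Scanning left to right for freq == 1:
  Position 0 ('b'): freq=2, skip
  Position 1 ('d'): freq=2, skip
  Position 2 ('e'): freq=2, skip
  Position 3 ('c'): freq=2, skip
  Position 4 ('a'): unique! => answer = 4

4


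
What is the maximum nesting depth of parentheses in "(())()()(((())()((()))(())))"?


Input: "(())()()(((())()((()))(())))"
Tracking depth:
  Position 0 '(': depth becomes 1
  Position 1 '(': depth becomes 2
  Position 2 ')': depth becomes 1
  Position 3 ')': depth becomes 0
  Position 4 '(': depth becomes 1
  Position 5 ')': depth becomes 0
  Position 6 '(': depth becomes 1
  Position 7 ')': depth becomes 0
  Position 8 '(': depth becomes 1
  Position 9 '(': depth becomes 2
  Position 10 '(': depth becomes 3
  Position 11 '(': depth becomes 4
  Position 12 ')': depth becomes 3
  Position 13 ')': depth becomes 2
  Position 14 '(': depth becomes 3
  Position 15 ')': depth becomes 2
  Position 16 '(': depth becomes 3
  Position 17 '(': depth becomes 4
  Position 18 '(': depth becomes 5
  Position 19 ')': depth becomes 4
  Position 20 ')': depth becomes 3
  Position 21 ')': depth becomes 2
  Position 22 '(': depth becomes 3
  Position 23 '(': depth becomes 4
  Position 24 ')': depth becomes 3
  Position 25 ')': depth becomes 2
  Position 26 ')': depth becomes 1
  Position 27 ')': depth becomes 0
Maximum depth reached: 5

5


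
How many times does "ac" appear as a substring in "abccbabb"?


Searching for "ac" in "abccbabb"
Scanning each position:
  Position 0: "ab" => no
  Position 1: "bc" => no
  Position 2: "cc" => no
  Position 3: "cb" => no
  Position 4: "ba" => no
  Position 5: "ab" => no
  Position 6: "bb" => no
Total occurrences: 0

0


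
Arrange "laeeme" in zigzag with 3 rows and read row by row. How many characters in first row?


Zigzag "laeeme" into 3 rows:
Placing characters:
  'l' => row 0
  'a' => row 1
  'e' => row 2
  'e' => row 1
  'm' => row 0
  'e' => row 1
Rows:
  Row 0: "lm"
  Row 1: "aee"
  Row 2: "e"
First row length: 2

2


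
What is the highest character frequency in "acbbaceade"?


Input: acbbaceade
Character counts:
  'a': 3
  'b': 2
  'c': 2
  'd': 1
  'e': 2
Maximum frequency: 3

3


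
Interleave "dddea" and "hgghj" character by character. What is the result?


Interleaving "dddea" and "hgghj":
  Position 0: 'd' from first, 'h' from second => "dh"
  Position 1: 'd' from first, 'g' from second => "dg"
  Position 2: 'd' from first, 'g' from second => "dg"
  Position 3: 'e' from first, 'h' from second => "eh"
  Position 4: 'a' from first, 'j' from second => "aj"
Result: dhdgdgehaj

dhdgdgehaj


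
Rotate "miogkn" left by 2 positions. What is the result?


Input: "miogkn", rotate left by 2
First 2 characters: "mi"
Remaining characters: "ogkn"
Concatenate remaining + first: "ogkn" + "mi" = "ogknmi"

ogknmi


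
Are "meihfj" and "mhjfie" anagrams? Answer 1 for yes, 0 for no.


Strings: "meihfj", "mhjfie"
Sorted first:  efhijm
Sorted second: efhijm
Sorted forms match => anagrams

1


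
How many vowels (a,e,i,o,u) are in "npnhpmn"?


Input: npnhpmn
Checking each character:
  'n' at position 0: consonant
  'p' at position 1: consonant
  'n' at position 2: consonant
  'h' at position 3: consonant
  'p' at position 4: consonant
  'm' at position 5: consonant
  'n' at position 6: consonant
Total vowels: 0

0


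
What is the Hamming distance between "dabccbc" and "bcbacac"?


Comparing "dabccbc" and "bcbacac" position by position:
  Position 0: 'd' vs 'b' => differ
  Position 1: 'a' vs 'c' => differ
  Position 2: 'b' vs 'b' => same
  Position 3: 'c' vs 'a' => differ
  Position 4: 'c' vs 'c' => same
  Position 5: 'b' vs 'a' => differ
  Position 6: 'c' vs 'c' => same
Total differences (Hamming distance): 4

4


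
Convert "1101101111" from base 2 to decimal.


Input: "1101101111" in base 2
Positional expansion:
  Digit '1' (value 1) x 2^9 = 512
  Digit '1' (value 1) x 2^8 = 256
  Digit '0' (value 0) x 2^7 = 0
  Digit '1' (value 1) x 2^6 = 64
  Digit '1' (value 1) x 2^5 = 32
  Digit '0' (value 0) x 2^4 = 0
  Digit '1' (value 1) x 2^3 = 8
  Digit '1' (value 1) x 2^2 = 4
  Digit '1' (value 1) x 2^1 = 2
  Digit '1' (value 1) x 2^0 = 1
Sum = 879

879


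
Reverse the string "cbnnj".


Input: cbnnj
Reading characters right to left:
  Position 4: 'j'
  Position 3: 'n'
  Position 2: 'n'
  Position 1: 'b'
  Position 0: 'c'
Reversed: jnnbc

jnnbc


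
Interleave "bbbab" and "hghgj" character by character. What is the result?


Interleaving "bbbab" and "hghgj":
  Position 0: 'b' from first, 'h' from second => "bh"
  Position 1: 'b' from first, 'g' from second => "bg"
  Position 2: 'b' from first, 'h' from second => "bh"
  Position 3: 'a' from first, 'g' from second => "ag"
  Position 4: 'b' from first, 'j' from second => "bj"
Result: bhbgbhagbj

bhbgbhagbj


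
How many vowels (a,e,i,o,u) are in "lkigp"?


Input: lkigp
Checking each character:
  'l' at position 0: consonant
  'k' at position 1: consonant
  'i' at position 2: vowel (running total: 1)
  'g' at position 3: consonant
  'p' at position 4: consonant
Total vowels: 1

1


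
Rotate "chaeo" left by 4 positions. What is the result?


Input: "chaeo", rotate left by 4
First 4 characters: "chae"
Remaining characters: "o"
Concatenate remaining + first: "o" + "chae" = "ochae"

ochae


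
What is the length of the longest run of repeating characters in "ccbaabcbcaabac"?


Input: "ccbaabcbcaabac"
Scanning for longest run:
  Position 1 ('c'): continues run of 'c', length=2
  Position 2 ('b'): new char, reset run to 1
  Position 3 ('a'): new char, reset run to 1
  Position 4 ('a'): continues run of 'a', length=2
  Position 5 ('b'): new char, reset run to 1
  Position 6 ('c'): new char, reset run to 1
  Position 7 ('b'): new char, reset run to 1
  Position 8 ('c'): new char, reset run to 1
  Position 9 ('a'): new char, reset run to 1
  Position 10 ('a'): continues run of 'a', length=2
  Position 11 ('b'): new char, reset run to 1
  Position 12 ('a'): new char, reset run to 1
  Position 13 ('c'): new char, reset run to 1
Longest run: 'c' with length 2

2


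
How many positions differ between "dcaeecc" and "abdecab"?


Comparing "dcaeecc" and "abdecab" position by position:
  Position 0: 'd' vs 'a' => DIFFER
  Position 1: 'c' vs 'b' => DIFFER
  Position 2: 'a' vs 'd' => DIFFER
  Position 3: 'e' vs 'e' => same
  Position 4: 'e' vs 'c' => DIFFER
  Position 5: 'c' vs 'a' => DIFFER
  Position 6: 'c' vs 'b' => DIFFER
Positions that differ: 6

6


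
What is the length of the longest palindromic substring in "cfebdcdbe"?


Input: "cfebdcdbe"
Checking substrings for palindromes:
  [2:9] "ebdcdbe" (len 7) => palindrome
  [3:8] "bdcdb" (len 5) => palindrome
  [4:7] "dcd" (len 3) => palindrome
Longest palindromic substring: "ebdcdbe" with length 7

7


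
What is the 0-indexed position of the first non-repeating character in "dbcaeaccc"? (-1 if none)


Input: dbcaeaccc
Character frequencies:
  'a': 2
  'b': 1
  'c': 4
  'd': 1
  'e': 1
Scanning left to right for freq == 1:
  Position 0 ('d'): unique! => answer = 0

0


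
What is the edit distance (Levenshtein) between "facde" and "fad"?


Computing edit distance: "facde" -> "fad"
DP table:
           f    a    d
      0    1    2    3
  f   1    0    1    2
  a   2    1    0    1
  c   3    2    1    1
  d   4    3    2    1
  e   5    4    3    2
Edit distance = dp[5][3] = 2

2


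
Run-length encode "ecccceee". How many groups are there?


Input: ecccceee
Scanning for consecutive runs:
  Group 1: 'e' x 1 (positions 0-0)
  Group 2: 'c' x 4 (positions 1-4)
  Group 3: 'e' x 3 (positions 5-7)
Total groups: 3

3


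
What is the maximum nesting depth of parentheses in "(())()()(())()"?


Input: "(())()()(())()"
Tracking depth:
  Position 0 '(': depth becomes 1
  Position 1 '(': depth becomes 2
  Position 2 ')': depth becomes 1
  Position 3 ')': depth becomes 0
  Position 4 '(': depth becomes 1
  Position 5 ')': depth becomes 0
  Position 6 '(': depth becomes 1
  Position 7 ')': depth becomes 0
  Position 8 '(': depth becomes 1
  Position 9 '(': depth becomes 2
  Position 10 ')': depth becomes 1
  Position 11 ')': depth becomes 0
  Position 12 '(': depth becomes 1
  Position 13 ')': depth becomes 0
Maximum depth reached: 2

2


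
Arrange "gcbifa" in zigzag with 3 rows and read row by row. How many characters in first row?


Zigzag "gcbifa" into 3 rows:
Placing characters:
  'g' => row 0
  'c' => row 1
  'b' => row 2
  'i' => row 1
  'f' => row 0
  'a' => row 1
Rows:
  Row 0: "gf"
  Row 1: "cia"
  Row 2: "b"
First row length: 2

2


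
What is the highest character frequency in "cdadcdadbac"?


Input: cdadcdadbac
Character counts:
  'a': 3
  'b': 1
  'c': 3
  'd': 4
Maximum frequency: 4

4


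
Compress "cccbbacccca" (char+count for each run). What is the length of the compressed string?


Input: cccbbacccca
Runs:
  'c' x 3 => "c3"
  'b' x 2 => "b2"
  'a' x 1 => "a1"
  'c' x 4 => "c4"
  'a' x 1 => "a1"
Compressed: "c3b2a1c4a1"
Compressed length: 10

10


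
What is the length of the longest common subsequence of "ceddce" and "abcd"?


LCS of "ceddce" and "abcd"
DP table:
           a    b    c    d
      0    0    0    0    0
  c   0    0    0    1    1
  e   0    0    0    1    1
  d   0    0    0    1    2
  d   0    0    0    1    2
  c   0    0    0    1    2
  e   0    0    0    1    2
LCS length = dp[6][4] = 2

2


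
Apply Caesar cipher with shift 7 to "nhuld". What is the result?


Caesar cipher: shift "nhuld" by 7
  'n' (pos 13) + 7 = pos 20 = 'u'
  'h' (pos 7) + 7 = pos 14 = 'o'
  'u' (pos 20) + 7 = pos 1 = 'b'
  'l' (pos 11) + 7 = pos 18 = 's'
  'd' (pos 3) + 7 = pos 10 = 'k'
Result: uobsk

uobsk


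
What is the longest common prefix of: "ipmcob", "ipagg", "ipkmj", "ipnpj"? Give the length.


Words: ipmcob, ipagg, ipkmj, ipnpj
  Position 0: all 'i' => match
  Position 1: all 'p' => match
  Position 2: ('m', 'a', 'k', 'n') => mismatch, stop
LCP = "ip" (length 2)

2


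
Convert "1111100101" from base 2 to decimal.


Input: "1111100101" in base 2
Positional expansion:
  Digit '1' (value 1) x 2^9 = 512
  Digit '1' (value 1) x 2^8 = 256
  Digit '1' (value 1) x 2^7 = 128
  Digit '1' (value 1) x 2^6 = 64
  Digit '1' (value 1) x 2^5 = 32
  Digit '0' (value 0) x 2^4 = 0
  Digit '0' (value 0) x 2^3 = 0
  Digit '1' (value 1) x 2^2 = 4
  Digit '0' (value 0) x 2^1 = 0
  Digit '1' (value 1) x 2^0 = 1
Sum = 997

997


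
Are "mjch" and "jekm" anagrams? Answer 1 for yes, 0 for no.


Strings: "mjch", "jekm"
Sorted first:  chjm
Sorted second: ejkm
Differ at position 0: 'c' vs 'e' => not anagrams

0


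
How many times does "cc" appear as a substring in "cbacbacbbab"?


Searching for "cc" in "cbacbacbbab"
Scanning each position:
  Position 0: "cb" => no
  Position 1: "ba" => no
  Position 2: "ac" => no
  Position 3: "cb" => no
  Position 4: "ba" => no
  Position 5: "ac" => no
  Position 6: "cb" => no
  Position 7: "bb" => no
  Position 8: "ba" => no
  Position 9: "ab" => no
Total occurrences: 0

0


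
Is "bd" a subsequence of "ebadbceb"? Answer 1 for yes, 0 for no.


Check if "bd" is a subsequence of "ebadbceb"
Greedy scan:
  Position 0 ('e'): no match needed
  Position 1 ('b'): matches sub[0] = 'b'
  Position 2 ('a'): no match needed
  Position 3 ('d'): matches sub[1] = 'd'
  Position 4 ('b'): no match needed
  Position 5 ('c'): no match needed
  Position 6 ('e'): no match needed
  Position 7 ('b'): no match needed
All 2 characters matched => is a subsequence

1
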